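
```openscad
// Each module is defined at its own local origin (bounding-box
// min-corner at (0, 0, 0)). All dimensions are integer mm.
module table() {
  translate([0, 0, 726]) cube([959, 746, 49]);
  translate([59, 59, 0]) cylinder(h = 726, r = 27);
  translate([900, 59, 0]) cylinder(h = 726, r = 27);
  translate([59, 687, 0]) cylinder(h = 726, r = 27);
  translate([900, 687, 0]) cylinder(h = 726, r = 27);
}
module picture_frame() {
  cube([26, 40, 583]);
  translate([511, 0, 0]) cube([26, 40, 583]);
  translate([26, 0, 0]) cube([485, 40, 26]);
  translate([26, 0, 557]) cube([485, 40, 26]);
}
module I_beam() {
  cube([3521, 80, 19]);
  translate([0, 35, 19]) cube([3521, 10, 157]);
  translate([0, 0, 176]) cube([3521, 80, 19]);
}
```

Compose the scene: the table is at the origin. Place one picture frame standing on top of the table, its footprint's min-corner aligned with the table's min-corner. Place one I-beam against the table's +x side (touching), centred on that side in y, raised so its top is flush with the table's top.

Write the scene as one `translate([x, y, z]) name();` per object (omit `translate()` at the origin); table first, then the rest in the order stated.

table();
translate([0, 0, 775]) picture_frame();
translate([959, 333, 580]) I_beam();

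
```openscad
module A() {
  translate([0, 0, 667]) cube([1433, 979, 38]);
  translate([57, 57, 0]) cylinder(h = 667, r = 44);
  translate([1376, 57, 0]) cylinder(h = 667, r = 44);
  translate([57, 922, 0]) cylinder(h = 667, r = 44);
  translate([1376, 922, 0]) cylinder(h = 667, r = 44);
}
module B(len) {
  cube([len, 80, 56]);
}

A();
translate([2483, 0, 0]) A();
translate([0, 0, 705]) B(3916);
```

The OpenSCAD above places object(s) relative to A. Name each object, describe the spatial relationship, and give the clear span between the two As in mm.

A is a table. B is a beam. A beam spans the tops of two tables. The clear span between the two tables is 1050 mm.

Second table starts at x = 2483; first ends at x = 1433; clear span = 2483 − 1433 = 1050 mm.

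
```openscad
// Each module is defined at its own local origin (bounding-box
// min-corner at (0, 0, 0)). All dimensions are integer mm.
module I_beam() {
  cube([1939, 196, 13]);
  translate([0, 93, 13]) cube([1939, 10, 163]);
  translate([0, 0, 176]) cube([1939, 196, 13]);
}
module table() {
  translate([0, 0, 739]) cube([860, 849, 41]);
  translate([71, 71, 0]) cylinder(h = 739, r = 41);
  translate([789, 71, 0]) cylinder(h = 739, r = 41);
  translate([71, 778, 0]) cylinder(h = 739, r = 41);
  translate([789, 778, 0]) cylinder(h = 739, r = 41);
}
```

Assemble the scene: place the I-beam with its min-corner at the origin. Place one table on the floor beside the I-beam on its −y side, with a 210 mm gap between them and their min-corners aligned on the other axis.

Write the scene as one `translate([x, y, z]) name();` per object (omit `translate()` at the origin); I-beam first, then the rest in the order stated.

I_beam();
translate([0, -1059, 0]) table();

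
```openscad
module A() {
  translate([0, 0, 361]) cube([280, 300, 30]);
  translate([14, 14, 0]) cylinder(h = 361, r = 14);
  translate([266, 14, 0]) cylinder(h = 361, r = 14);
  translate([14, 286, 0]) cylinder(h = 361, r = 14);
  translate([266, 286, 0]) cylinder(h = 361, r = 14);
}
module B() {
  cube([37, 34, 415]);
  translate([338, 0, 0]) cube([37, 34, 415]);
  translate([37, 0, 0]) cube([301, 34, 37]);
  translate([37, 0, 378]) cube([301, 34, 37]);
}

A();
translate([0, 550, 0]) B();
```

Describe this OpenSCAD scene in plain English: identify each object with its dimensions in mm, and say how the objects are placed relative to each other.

A is a four-legged stool. The seat is a 280×300×30 mm slab whose top surface is at z = 391 mm; four round legs, each 28 mm in diameter, run from the floor (z = 0) to the underside of the seat, each leg's axis is inset half a diameter from the nearest pair of seat edges (so the leg's bounding box is flush with the corner).

B is a picture frame with a 301×341 mm rectangular opening (x by z) and a uniform 37 mm border on every side. Frame depth is 34 mm along y. It is built from two vertical stiles running the full outside height and two horizontal rails spanning the gap between the stiles.

The picture frame is on the floor beside the stool on its +y side.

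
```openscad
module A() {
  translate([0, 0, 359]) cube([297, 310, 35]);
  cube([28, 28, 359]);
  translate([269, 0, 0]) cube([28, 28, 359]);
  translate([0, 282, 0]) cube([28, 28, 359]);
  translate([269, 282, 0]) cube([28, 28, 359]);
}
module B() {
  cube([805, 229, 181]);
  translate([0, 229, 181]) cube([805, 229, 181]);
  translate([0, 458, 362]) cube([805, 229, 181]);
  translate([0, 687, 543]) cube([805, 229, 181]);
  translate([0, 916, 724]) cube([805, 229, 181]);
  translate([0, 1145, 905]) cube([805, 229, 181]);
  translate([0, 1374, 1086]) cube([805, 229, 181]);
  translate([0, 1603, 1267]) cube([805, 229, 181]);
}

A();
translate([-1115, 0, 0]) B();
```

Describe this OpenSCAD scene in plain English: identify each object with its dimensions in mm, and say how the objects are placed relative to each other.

A is a simple wooden stool: a rectangular seat 297 mm (x) by 310 mm (y), 35 mm thick, top face at z = 394 mm, on four square legs, each 28×28 mm in cross-section. The legs rest on z = 0, each flush with a corner of the seat.

B is a straight staircase of 8 solid steps. Each step is 805 mm wide (x), 229 mm deep (y, the going) and 181 mm tall (the rise). The first step rests on the floor; each subsequent step sits one going further in +y and one rise higher in +z, directly behind and above the previous step with no overlap.

The staircase is on the floor beside the stool on its −x side.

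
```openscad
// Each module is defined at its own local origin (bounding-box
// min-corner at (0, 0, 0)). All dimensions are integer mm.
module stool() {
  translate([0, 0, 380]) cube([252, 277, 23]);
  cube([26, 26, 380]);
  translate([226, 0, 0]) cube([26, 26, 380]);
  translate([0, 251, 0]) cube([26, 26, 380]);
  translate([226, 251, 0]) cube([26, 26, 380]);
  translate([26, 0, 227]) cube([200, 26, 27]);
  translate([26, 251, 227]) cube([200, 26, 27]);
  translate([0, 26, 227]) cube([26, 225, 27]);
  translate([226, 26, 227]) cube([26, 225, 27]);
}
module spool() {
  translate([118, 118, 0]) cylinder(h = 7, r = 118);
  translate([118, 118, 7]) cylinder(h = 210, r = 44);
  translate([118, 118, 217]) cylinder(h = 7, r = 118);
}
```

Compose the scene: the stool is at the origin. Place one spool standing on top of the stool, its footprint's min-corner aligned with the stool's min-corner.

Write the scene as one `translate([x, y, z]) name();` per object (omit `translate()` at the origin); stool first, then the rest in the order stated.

stool();
translate([0, 0, 403]) spool();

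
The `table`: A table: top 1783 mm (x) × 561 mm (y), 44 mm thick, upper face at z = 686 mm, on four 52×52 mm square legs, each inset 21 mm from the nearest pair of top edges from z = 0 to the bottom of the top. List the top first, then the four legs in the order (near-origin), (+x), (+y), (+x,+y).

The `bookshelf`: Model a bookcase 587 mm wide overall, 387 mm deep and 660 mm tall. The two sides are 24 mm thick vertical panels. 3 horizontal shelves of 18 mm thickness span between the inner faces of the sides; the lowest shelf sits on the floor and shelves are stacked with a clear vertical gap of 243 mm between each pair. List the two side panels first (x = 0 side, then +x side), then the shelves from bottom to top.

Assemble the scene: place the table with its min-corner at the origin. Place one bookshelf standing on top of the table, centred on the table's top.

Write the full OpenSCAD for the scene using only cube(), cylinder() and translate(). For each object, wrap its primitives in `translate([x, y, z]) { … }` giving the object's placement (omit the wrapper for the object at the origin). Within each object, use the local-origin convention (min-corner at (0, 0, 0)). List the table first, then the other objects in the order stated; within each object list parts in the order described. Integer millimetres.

translate([0, 0, 642]) cube([1783, 561, 44]);
translate([21, 21, 0]) cube([52, 52, 642]);
translate([1710, 21, 0]) cube([52, 52, 642]);
translate([21, 488, 0]) cube([52, 52, 642]);
translate([1710, 488, 0]) cube([52, 52, 642]);
translate([598, 87, 686]) {
  cube([24, 387, 660]);
  translate([563, 0, 0]) cube([24, 387, 660]);
  translate([24, 0, 0]) cube([539, 387, 18]);
  translate([24, 0, 261]) cube([539, 387, 18]);
  translate([24, 0, 522]) cube([539, 387, 18]);
}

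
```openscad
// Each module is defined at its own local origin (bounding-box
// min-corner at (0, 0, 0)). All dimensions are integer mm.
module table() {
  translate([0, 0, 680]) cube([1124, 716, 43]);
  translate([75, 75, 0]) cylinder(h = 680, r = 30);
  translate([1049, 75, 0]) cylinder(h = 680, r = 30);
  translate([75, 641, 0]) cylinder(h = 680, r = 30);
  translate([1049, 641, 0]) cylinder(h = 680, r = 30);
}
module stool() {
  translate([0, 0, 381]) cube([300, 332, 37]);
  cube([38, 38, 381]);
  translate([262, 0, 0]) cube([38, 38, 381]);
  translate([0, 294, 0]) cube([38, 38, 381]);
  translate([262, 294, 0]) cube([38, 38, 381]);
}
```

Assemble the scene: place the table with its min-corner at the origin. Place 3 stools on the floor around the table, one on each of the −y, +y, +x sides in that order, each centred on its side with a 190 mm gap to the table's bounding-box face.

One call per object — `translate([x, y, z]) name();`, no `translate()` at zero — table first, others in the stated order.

table();
translate([412, -522, 0]) stool();
translate([412, 906, 0]) stool();
translate([1314, 192, 0]) stool();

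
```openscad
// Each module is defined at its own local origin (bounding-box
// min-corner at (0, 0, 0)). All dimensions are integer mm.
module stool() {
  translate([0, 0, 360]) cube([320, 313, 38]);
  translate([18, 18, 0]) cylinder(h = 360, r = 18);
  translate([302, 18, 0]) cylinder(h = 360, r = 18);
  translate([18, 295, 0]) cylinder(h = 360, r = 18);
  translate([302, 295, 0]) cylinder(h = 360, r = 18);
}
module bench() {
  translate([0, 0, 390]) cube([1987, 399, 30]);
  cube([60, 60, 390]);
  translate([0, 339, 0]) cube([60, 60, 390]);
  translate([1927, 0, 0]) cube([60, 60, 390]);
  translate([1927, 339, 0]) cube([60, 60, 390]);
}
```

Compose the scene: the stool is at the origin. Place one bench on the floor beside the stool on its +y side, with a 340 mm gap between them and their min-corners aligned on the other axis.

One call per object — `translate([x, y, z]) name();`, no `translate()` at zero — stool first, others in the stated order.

stool();
translate([0, 653, 0]) bench();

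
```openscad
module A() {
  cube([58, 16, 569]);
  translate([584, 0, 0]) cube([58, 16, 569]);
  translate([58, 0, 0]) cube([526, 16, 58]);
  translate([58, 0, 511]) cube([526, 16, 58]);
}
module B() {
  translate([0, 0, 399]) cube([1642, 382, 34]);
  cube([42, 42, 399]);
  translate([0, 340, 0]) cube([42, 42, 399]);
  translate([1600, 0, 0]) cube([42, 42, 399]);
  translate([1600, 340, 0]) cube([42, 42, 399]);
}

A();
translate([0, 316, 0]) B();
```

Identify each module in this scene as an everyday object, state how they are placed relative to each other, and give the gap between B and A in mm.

The bench's nearest face is 300 mm from the picture frame's +y face.

A is a picture frame. B is a bench. The bench is on the floor beside the picture frame on its +y side. The gap between the bench and the picture frame is 300 mm.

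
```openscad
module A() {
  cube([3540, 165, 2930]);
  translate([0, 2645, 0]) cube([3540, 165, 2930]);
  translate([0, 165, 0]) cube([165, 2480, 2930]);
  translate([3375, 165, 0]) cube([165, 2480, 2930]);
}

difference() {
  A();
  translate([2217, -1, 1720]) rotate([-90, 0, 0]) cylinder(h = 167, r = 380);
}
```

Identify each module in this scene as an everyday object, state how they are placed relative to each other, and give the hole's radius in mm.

A is a house frame. The house frame has a circular hole through its front wall. The hole's radius is 380 mm.

The subtracted cylinder has r = 380 mm.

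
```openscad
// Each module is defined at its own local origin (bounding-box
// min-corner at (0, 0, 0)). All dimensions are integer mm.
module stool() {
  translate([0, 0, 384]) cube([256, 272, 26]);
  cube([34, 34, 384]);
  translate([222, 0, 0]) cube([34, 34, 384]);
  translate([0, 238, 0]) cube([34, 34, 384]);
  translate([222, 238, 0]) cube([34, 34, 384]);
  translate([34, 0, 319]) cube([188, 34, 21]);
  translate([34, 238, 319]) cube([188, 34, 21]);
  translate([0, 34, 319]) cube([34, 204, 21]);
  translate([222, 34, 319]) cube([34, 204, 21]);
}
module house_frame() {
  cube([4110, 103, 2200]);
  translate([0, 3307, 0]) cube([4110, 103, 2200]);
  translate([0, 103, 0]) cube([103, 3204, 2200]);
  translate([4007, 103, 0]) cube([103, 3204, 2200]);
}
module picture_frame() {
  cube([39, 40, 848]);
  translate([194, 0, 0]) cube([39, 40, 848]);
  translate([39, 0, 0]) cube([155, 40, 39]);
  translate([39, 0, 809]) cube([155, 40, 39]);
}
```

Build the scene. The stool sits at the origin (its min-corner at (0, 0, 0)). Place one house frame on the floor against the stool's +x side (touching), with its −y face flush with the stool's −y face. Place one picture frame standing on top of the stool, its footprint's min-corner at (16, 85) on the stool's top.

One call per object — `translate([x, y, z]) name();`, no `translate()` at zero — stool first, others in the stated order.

stool();
translate([256, 0, 0]) house_frame();
translate([16, 85, 410]) picture_frame();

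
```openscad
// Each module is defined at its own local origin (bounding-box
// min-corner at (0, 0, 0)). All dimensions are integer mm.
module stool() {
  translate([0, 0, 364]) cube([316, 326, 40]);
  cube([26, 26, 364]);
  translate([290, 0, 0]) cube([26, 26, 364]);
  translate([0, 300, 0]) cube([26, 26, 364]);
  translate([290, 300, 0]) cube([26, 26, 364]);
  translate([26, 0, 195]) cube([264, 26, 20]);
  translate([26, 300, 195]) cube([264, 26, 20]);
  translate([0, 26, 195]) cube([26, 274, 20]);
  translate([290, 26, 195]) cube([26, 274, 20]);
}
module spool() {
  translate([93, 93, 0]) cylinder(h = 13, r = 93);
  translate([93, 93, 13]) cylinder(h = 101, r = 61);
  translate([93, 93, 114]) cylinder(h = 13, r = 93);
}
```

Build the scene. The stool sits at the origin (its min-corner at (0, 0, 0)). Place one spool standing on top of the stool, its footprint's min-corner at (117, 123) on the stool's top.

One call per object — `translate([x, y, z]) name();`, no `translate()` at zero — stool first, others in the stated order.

stool();
translate([117, 123, 404]) spool();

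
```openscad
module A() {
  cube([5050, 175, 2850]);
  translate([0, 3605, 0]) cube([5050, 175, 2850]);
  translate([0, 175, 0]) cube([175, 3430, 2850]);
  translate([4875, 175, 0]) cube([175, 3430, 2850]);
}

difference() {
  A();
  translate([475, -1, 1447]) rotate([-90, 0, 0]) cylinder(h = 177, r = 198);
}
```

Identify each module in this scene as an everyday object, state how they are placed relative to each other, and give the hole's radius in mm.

A is a house frame. The house frame has a circular hole through its front wall. The hole's radius is 198 mm.

The subtracted cylinder has r = 198 mm.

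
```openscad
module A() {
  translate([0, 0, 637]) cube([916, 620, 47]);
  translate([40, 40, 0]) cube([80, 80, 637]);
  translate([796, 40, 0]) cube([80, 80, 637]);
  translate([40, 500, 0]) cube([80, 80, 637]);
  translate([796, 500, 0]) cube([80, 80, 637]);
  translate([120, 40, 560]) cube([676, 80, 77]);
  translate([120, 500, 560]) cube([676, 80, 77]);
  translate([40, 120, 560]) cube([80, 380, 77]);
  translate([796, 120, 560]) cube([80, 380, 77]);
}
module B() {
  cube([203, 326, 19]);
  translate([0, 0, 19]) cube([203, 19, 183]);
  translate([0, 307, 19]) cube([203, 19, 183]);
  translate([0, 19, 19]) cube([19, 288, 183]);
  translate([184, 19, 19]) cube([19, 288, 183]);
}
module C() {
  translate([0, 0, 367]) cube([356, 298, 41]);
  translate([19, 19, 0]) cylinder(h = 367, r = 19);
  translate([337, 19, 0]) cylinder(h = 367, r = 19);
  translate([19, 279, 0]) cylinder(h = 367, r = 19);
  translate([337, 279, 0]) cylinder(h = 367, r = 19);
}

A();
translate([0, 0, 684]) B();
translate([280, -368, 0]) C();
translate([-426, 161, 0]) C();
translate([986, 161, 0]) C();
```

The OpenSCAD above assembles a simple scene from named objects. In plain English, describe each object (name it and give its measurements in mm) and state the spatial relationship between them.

A is a table with a 916×620 mm rectangular top, 47 mm thick, top surface at z = 684 mm, supported by four 80×80 mm square legs, each inset 40 mm from the nearest pair of top edges, running from the floor. Four apron rails, 80 mm thick and 77 mm tall, run between adjacent legs with their top edges flush with the underside of the top and their outer faces flush with the legs' outer faces.

B is an open storage box with external size 203×326×202 mm and wall thickness 19 mm (the base is also 19 mm thick). The base covers the whole footprint; the four walls stand on the base, with the y-facing walls full-width and the x-facing walls fitting between their inner faces.

C is a simple wooden stool: a rectangular seat 356 mm (x) by 298 mm (y), 41 mm thick, top face at z = 408 mm, on four round legs, each 38 mm in diameter. The legs rest on z = 0, each leg's axis is inset half a diameter from the nearest pair of seat edges (so the leg's bounding box is flush with the corner).

The open box is on top of the table. Three stools sit around the table at the −y, −x, +x sides.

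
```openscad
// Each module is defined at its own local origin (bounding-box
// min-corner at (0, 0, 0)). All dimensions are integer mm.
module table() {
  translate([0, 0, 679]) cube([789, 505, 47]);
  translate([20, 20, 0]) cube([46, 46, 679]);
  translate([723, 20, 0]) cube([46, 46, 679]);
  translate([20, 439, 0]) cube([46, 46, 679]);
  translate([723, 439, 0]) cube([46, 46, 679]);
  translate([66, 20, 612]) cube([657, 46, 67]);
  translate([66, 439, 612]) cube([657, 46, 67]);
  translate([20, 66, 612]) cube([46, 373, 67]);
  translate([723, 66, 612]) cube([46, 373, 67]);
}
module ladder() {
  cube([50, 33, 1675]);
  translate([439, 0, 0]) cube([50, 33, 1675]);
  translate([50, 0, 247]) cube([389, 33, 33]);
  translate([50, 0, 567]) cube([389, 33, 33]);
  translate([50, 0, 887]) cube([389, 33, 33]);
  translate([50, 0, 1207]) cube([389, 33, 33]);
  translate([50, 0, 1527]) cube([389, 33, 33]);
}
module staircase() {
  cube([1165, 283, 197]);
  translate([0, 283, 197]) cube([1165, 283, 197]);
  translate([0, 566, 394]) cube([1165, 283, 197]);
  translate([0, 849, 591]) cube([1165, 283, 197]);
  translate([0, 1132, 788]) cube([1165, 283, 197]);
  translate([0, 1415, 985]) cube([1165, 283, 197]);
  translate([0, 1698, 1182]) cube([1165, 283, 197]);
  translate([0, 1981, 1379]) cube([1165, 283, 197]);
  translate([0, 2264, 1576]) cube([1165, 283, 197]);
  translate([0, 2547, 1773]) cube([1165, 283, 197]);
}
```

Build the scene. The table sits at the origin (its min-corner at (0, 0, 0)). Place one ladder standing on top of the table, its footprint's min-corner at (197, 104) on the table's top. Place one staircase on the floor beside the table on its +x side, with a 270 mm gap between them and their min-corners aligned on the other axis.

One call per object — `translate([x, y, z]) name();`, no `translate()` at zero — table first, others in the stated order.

table();
translate([197, 104, 726]) ladder();
translate([1059, 0, 0]) staircase();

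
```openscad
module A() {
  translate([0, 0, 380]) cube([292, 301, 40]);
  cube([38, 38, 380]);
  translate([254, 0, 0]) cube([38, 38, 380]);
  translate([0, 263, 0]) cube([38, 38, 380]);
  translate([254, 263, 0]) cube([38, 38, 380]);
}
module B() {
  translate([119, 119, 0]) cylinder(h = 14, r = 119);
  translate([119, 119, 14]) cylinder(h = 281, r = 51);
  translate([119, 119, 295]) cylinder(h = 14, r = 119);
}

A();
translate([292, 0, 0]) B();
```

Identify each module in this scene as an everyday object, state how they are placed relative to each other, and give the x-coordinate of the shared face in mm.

The stool's +x face and the spool's −x face are both at x = 292 mm.

A is a stool. B is a spool. The spool is against the stool's +x side, with their −y faces flush. The x-coordinate of the shared face is 292 mm.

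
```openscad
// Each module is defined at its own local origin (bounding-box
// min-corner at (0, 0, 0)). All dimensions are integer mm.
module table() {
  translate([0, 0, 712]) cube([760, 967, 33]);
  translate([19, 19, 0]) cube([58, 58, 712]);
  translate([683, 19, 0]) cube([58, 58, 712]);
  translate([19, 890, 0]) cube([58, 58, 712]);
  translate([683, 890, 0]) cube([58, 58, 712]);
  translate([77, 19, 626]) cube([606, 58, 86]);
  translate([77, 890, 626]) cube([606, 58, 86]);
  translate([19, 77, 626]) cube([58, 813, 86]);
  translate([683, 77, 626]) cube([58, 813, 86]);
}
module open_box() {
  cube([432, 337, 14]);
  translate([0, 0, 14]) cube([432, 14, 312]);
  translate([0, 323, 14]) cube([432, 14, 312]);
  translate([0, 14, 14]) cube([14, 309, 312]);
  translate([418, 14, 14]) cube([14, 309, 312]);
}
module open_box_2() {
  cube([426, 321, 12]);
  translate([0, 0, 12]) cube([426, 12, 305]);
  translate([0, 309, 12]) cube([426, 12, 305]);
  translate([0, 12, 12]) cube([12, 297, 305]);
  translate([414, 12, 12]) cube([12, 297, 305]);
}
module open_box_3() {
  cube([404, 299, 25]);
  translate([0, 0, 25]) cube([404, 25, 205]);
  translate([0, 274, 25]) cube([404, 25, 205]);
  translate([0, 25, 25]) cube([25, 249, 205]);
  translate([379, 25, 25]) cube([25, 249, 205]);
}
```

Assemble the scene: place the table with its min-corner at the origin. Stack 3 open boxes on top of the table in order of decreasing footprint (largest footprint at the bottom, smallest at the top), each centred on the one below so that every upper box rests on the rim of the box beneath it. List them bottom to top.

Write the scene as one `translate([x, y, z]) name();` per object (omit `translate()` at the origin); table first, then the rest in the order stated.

table();
translate([164, 315, 745]) open_box();
translate([167, 323, 1071]) open_box_2();
translate([178, 334, 1388]) open_box_3();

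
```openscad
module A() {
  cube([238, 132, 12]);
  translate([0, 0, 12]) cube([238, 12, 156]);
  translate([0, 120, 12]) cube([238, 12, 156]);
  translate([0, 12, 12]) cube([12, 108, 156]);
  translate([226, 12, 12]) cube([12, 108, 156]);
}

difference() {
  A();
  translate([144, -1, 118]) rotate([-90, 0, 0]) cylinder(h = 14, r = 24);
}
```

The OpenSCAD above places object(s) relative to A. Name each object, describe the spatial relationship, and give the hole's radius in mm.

The subtracted cylinder has r = 24 mm.

A is an open box. The open box has a circular hole through its front wall. The hole's radius is 24 mm.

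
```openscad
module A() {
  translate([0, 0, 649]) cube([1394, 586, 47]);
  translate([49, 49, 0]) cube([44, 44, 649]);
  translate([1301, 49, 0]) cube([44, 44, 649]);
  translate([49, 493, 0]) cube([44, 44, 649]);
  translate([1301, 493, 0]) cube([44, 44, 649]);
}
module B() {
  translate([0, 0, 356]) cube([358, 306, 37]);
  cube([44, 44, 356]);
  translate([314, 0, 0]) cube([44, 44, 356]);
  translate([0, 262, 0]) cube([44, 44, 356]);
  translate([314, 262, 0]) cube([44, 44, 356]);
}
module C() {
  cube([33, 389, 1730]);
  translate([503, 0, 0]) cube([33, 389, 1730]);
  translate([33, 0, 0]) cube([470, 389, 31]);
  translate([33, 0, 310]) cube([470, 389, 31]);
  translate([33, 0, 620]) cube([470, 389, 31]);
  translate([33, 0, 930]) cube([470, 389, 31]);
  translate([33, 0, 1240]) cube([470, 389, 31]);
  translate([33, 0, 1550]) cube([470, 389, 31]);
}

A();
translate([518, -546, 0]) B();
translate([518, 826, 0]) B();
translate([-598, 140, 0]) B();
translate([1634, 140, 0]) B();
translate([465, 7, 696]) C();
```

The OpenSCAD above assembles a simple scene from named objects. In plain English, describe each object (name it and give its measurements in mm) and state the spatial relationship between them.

A is a table: top 1394 mm (x) × 586 mm (y), 47 mm thick, upper face at z = 696 mm, on four 44×44 mm square legs, each inset 49 mm from the nearest pair of top edges, running from z = 0 to the bottom of the top.

B is a simple wooden stool: a rectangular seat 358 mm (x) by 306 mm (y), 37 mm thick, top face at z = 393 mm, on four square legs, each 44×44 mm in cross-section. The legs rest on z = 0, each flush with a corner of the seat.

C is an open bookshelf. Two side panels, each 33 mm thick, 389 mm deep and 1730 mm tall, stand 536 mm apart (outside-to-outside). Between them sit 6 shelves, each 31 mm thick and 389 mm deep, spanning the full gap between the sides. The bottom shelf rests on the floor (its underside at z = 0) and the clear gap between one shelf's top and the next shelf's underside is 279 mm.

Four stools sit around the table at the −y, +y, −x, +x sides. The bookshelf is on top of the table.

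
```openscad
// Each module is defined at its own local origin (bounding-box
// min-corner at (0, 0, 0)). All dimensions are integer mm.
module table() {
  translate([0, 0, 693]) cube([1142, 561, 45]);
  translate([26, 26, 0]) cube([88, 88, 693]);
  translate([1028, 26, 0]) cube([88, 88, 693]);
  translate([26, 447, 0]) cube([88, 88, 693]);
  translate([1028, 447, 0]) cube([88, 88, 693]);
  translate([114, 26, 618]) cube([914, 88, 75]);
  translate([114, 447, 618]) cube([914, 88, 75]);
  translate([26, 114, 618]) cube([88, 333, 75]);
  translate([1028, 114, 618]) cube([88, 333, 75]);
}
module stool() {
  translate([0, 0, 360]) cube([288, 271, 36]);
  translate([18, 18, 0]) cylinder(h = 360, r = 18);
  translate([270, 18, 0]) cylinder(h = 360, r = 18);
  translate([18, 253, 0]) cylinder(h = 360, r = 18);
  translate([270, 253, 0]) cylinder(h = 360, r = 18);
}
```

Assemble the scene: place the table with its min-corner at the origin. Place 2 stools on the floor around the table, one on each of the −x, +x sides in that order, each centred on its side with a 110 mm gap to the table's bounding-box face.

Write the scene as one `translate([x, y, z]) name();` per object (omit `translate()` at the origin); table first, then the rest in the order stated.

table();
translate([-398, 145, 0]) stool();
translate([1252, 145, 0]) stool();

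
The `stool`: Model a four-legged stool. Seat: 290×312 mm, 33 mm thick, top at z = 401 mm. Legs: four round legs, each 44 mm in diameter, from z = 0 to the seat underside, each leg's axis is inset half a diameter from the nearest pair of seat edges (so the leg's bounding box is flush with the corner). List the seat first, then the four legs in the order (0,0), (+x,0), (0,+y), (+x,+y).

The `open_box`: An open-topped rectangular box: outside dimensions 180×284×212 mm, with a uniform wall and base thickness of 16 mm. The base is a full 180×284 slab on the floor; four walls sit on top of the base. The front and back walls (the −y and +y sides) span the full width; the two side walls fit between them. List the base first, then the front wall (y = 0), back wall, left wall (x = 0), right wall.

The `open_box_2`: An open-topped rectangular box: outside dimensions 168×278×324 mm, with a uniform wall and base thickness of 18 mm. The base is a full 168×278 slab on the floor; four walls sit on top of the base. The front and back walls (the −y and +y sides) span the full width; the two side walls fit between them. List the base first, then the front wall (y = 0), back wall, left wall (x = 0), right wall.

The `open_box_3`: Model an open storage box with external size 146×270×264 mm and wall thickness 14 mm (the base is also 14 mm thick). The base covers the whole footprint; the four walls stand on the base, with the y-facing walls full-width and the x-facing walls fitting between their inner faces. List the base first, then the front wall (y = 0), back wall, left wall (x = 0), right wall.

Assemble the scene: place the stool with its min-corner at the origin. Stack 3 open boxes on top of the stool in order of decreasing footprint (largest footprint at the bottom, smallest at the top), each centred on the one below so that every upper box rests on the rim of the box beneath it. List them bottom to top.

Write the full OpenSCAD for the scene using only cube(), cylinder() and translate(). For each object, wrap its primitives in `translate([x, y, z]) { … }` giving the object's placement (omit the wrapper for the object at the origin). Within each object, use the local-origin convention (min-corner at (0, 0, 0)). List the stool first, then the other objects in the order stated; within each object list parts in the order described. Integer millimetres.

translate([0, 0, 368]) cube([290, 312, 33]);
translate([22, 22, 0]) cylinder(h = 368, r = 22);
translate([268, 22, 0]) cylinder(h = 368, r = 22);
translate([22, 290, 0]) cylinder(h = 368, r = 22);
translate([268, 290, 0]) cylinder(h = 368, r = 22);
translate([55, 14, 401]) {
  cube([180, 284, 16]);
  translate([0, 0, 16]) cube([180, 16, 196]);
  translate([0, 268, 16]) cube([180, 16, 196]);
  translate([0, 16, 16]) cube([16, 252, 196]);
  translate([164, 16, 16]) cube([16, 252, 196]);
}
translate([61, 17, 613]) {
  cube([168, 278, 18]);
  translate([0, 0, 18]) cube([168, 18, 306]);
  translate([0, 260, 18]) cube([168, 18, 306]);
  translate([0, 18, 18]) cube([18, 242, 306]);
  translate([150, 18, 18]) cube([18, 242, 306]);
}
translate([72, 21, 937]) {
  cube([146, 270, 14]);
  translate([0, 0, 14]) cube([146, 14, 250]);
  translate([0, 256, 14]) cube([146, 14, 250]);
  translate([0, 14, 14]) cube([14, 242, 250]);
  translate([132, 14, 14]) cube([14, 242, 250]);
}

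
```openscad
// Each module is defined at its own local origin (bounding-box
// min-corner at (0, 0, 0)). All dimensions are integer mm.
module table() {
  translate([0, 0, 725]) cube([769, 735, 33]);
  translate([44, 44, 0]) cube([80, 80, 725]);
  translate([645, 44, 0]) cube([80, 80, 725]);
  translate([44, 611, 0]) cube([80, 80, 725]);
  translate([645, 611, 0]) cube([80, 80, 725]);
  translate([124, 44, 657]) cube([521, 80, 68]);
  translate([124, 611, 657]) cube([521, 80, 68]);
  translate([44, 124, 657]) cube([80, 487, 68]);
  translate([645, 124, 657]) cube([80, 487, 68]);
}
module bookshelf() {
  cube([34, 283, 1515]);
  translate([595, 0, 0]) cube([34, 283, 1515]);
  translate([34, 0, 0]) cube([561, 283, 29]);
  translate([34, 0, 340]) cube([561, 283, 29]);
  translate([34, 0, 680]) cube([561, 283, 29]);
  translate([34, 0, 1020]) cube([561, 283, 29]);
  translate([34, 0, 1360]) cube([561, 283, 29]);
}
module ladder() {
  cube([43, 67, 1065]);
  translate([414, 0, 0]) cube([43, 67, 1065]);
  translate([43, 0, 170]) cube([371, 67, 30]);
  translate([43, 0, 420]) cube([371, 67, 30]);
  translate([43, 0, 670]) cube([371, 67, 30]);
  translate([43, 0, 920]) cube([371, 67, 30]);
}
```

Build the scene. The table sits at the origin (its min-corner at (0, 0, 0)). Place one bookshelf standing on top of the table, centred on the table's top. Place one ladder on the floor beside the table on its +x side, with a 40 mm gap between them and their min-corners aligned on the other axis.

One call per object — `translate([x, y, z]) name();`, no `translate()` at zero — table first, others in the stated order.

table();
translate([70, 226, 758]) bookshelf();
translate([809, 0, 0]) ladder();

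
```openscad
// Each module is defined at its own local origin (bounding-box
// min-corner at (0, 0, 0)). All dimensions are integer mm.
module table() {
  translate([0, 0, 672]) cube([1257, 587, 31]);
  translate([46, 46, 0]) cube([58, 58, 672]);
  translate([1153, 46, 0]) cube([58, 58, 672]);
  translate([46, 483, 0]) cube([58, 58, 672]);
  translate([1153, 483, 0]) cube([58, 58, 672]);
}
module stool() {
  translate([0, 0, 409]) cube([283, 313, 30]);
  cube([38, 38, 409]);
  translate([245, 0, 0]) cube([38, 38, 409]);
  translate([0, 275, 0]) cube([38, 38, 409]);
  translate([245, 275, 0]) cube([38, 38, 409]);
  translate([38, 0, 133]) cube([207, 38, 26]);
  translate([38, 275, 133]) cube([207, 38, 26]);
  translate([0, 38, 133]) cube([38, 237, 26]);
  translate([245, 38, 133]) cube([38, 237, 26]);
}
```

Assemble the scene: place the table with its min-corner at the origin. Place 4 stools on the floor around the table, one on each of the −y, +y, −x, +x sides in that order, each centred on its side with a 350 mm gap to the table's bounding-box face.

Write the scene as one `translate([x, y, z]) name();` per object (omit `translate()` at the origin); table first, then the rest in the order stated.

table();
translate([487, -663, 0]) stool();
translate([487, 937, 0]) stool();
translate([-633, 137, 0]) stool();
translate([1607, 137, 0]) stool();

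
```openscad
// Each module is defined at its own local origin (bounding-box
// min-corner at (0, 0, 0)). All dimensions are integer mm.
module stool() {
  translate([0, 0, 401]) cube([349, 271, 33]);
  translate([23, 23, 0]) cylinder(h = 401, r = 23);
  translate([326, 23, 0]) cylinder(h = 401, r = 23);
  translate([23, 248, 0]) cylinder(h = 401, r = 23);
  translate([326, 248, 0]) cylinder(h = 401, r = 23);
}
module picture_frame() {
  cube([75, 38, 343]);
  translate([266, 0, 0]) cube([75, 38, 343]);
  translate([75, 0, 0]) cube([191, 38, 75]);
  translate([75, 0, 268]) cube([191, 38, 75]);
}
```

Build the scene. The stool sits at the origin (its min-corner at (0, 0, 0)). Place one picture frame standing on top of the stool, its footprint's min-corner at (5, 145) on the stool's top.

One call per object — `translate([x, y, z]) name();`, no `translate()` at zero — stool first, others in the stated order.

stool();
translate([5, 145, 434]) picture_frame();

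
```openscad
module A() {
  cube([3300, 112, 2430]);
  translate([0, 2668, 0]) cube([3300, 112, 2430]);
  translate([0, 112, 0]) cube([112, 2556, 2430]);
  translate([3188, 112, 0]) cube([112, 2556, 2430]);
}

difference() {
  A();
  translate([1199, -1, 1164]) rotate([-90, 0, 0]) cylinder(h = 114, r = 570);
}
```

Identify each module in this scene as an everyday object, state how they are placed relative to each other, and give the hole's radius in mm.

The subtracted cylinder has r = 570 mm.

A is a house frame. The house frame has a circular hole through its front wall. The hole's radius is 570 mm.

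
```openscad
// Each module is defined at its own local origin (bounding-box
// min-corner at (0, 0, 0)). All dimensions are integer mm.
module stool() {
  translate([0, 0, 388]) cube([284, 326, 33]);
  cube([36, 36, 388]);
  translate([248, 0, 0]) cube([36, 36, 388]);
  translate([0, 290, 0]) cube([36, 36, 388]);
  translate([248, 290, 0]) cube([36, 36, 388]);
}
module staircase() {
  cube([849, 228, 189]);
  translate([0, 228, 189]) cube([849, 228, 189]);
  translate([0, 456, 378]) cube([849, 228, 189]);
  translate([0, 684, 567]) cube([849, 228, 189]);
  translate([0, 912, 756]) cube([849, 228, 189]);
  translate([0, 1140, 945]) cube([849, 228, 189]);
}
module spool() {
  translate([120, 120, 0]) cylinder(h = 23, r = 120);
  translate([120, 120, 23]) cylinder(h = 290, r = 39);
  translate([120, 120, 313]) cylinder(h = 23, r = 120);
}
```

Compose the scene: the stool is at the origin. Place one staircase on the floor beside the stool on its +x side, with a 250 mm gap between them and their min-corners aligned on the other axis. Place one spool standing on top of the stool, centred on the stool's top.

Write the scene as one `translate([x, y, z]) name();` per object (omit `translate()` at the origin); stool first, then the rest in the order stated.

stool();
translate([534, 0, 0]) staircase();
translate([22, 43, 421]) spool();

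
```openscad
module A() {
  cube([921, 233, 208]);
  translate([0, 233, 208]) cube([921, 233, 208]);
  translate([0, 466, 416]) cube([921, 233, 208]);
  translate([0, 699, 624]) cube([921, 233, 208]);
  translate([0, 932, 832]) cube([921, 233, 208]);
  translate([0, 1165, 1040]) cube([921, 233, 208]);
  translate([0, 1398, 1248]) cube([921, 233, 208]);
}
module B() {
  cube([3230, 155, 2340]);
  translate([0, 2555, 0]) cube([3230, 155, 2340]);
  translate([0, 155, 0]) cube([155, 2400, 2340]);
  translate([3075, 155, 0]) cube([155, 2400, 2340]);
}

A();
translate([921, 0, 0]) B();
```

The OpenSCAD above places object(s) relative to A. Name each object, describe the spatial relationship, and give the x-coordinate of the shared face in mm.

The staircase's +x face and the house frame's −x face are both at x = 921 mm.

A is a staircase. B is a house frame. The house frame is against the staircase's +x side, with their −y faces flush. The x-coordinate of the shared face is 921 mm.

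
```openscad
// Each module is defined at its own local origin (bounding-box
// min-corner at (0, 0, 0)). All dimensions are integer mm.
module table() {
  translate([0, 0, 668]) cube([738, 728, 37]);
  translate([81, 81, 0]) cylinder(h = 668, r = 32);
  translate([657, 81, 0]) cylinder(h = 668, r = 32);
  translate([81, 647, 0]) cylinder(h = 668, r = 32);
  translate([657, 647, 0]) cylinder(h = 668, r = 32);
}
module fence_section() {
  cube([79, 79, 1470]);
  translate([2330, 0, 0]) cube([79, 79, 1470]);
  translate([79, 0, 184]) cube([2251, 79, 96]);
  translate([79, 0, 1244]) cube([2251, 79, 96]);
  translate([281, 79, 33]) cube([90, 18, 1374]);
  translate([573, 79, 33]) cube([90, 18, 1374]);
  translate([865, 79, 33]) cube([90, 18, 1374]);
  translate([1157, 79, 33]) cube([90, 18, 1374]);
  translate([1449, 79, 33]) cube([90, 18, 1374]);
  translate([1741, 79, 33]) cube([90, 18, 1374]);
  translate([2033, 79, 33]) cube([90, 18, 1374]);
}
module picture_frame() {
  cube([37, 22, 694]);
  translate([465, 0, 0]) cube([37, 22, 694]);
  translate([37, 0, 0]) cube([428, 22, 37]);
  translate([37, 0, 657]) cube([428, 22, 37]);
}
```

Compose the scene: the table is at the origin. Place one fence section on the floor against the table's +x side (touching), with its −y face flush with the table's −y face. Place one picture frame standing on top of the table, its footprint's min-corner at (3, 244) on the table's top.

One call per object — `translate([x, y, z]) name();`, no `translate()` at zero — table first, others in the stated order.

table();
translate([738, 0, 0]) fence_section();
translate([3, 244, 705]) picture_frame();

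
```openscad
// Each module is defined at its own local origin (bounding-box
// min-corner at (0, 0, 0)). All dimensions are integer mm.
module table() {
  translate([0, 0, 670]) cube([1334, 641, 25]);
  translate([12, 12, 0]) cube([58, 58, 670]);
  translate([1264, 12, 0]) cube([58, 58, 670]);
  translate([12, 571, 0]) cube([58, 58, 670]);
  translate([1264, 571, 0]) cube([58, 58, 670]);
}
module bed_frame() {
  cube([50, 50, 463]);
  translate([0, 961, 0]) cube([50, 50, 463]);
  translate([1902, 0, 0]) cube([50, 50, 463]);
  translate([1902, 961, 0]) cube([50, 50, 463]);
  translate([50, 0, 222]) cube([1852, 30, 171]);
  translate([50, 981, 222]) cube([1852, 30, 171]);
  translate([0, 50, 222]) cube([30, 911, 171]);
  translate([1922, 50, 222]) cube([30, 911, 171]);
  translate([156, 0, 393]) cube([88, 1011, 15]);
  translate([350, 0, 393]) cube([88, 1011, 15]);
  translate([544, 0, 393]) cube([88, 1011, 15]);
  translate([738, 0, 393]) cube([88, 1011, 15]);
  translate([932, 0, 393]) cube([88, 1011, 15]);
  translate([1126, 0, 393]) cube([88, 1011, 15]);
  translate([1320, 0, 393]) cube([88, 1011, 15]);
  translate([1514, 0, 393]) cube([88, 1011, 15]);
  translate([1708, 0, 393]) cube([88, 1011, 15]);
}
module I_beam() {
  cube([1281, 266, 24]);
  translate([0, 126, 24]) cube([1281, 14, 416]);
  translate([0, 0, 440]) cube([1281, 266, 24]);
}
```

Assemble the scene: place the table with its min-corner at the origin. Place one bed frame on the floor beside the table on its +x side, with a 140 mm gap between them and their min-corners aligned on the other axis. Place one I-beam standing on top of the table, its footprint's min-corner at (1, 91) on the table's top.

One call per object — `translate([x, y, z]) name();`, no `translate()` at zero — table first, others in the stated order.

table();
translate([1474, 0, 0]) bed_frame();
translate([1, 91, 695]) I_beam();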